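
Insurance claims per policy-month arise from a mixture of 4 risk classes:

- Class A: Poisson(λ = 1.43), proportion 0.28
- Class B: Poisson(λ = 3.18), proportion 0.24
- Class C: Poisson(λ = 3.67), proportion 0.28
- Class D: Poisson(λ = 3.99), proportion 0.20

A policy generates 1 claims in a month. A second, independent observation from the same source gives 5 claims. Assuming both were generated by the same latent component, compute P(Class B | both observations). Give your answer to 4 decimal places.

0.3336

Apply Bayes' rule: the posterior for each component is proportional to its prior times its likelihood at x.
Since both observations come from the same component, the likelihood for component k is f_k(x₁)·f_k(x₂).
  L_A = [e^(−1.43)·1.43^1/1! = 0.342212] × [0.011925] = 0.00408087
  L_B = [e^(−3.18)·3.18^1/1! = 0.132242] × [0.112693] = 0.0149028
  L_C = [e^(−3.67)·3.67^1/1! = 0.0934986] × [0.141348] = 0.0132158
  L_D = [e^(−3.99)·3.99^1/1! = 0.0738139] × [0.155901] = 0.0115076
Unnormalised posteriors:
  P(Z=A)·L_A = 0.28 × 0.00408087 = 0.00114264
  P(Z=B)·L_B = 0.24 × 0.0149028 = 0.00357668
  P(Z=C)·L_C = 0.28 × 0.0132158 = 0.00370043
  P(Z=D)·L_D = 0.20 × 0.0115076 = 0.00230153
Evidence: 0.00114264 + 0.00357668 + 0.00370043 + 0.00230153 = 0.0107213
So the posterior for Class B is 0.00357668 / 0.0107213 ≈ 0.3336.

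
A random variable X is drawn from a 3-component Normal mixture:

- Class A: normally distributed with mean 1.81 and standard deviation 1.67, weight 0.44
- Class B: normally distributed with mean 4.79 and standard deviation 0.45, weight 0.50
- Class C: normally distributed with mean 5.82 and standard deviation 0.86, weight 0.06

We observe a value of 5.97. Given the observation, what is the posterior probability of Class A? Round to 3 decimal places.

P(component k | x) = π_k·f_k(x) / marginal(x), where marginal(x) = Σ_j π_j·f_j(x).
Evaluate each component's likelihood at the observed value:
  L_A = (1/(1.67·√(2π)))·exp(−(5.97−1.81)²/(2·1.67²)) = 0.238888·exp(-3.10259) = 0.0107339
  L_B = (1/(0.45·√(2π)))·exp(−(5.97−4.79)²/(2·0.45²)) = 0.886538·exp(-3.43802) = 0.0284828
  L_C = (1/(0.86·√(2π)))·exp(−(5.97−5.82)²/(2·0.86²)) = 0.463886·exp(-0.01521) = 0.456884
Multiply by the mixture weights:
  π_A·L_A = 0.44 × 0.0107339 = 0.00472292
  π_B·L_B = 0.50 × 0.0284828 = 0.0142414
  π_C·L_C = 0.06 × 0.456884 = 0.027413
Evidence: 0.00472292 + 0.0142414 + 0.027413 = 0.0463773
So the posterior for Class A is 0.00472292 / 0.0463773 ≈ 0.102.

0.102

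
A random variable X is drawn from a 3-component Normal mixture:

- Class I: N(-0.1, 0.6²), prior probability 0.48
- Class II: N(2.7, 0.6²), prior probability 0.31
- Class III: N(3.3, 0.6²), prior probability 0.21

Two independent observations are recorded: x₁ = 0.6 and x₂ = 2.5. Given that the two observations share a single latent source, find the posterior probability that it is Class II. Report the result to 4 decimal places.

0.9642

By Bayes' theorem, P(k | x) = w_k f_k(x) / Σ_j w_j f_j(x).
Since both observations come from the same component, the likelihood for component k is f_k(x₁)·f_k(x₂).
  L_I = [0.336664] × [5.56181e-05] = 1.87246e-05
  L_II = [0.00145447] × [0.628972] = 0.000914822
  L_III = [2.66396e-05] × [0.27335] = 7.28193e-06
Multiply by the mixture weights:
  w_I·L_I = 0.48 × 1.87246e-05 = 8.98783e-06
  w_II·L_II = 0.31 × 0.000914822 = 0.000283595
  w_III·L_III = 0.21 × 7.28193e-06 = 1.52921e-06
Normaliser: 8.98783e-06 + 0.000283595 + 1.52921e-06 = 0.000294112
Responsibility of Class II: 0.000283595 / 0.000294112 ≈ 0.9642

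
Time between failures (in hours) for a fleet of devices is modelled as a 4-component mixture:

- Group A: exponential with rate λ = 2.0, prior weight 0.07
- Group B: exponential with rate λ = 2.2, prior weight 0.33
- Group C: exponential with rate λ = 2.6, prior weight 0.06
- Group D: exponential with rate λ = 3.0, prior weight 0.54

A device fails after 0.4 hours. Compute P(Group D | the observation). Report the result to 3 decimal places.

0.538

P(component k | x) = P(Z=k)·f_k(x) / marginal(x), where marginal(x) = Σ_j P(Z=j)·f_j(x).
Exponential densities:
  L_A = 2.0·e^(−2.0·0.4) = 2.0·e^(−0.8000) = 0.898658
  L_B = 2.2·e^(−2.2·0.4) = 2.2·e^(−0.8800) = 0.912522
  L_C = 2.6·e^(−2.6·0.4) = 2.6·e^(−1.0400) = 0.918982
  L_D = 3.0·e^(−3.0·0.4) = 3.0·e^(−1.2000) = 0.903583
Prior × likelihood for each component:
  P(Z=A)·L_A = 0.07 × 0.898658 = 0.0629061
  P(Z=B)·L_B = 0.33 × 0.912522 = 0.301132
  P(Z=C)·L_C = 0.06 × 0.918982 = 0.0551389
  P(Z=D)·L_D = 0.54 × 0.903583 = 0.487935
Sum: 0.0629061 + 0.301132 + 0.0551389 + 0.487935 = 0.907112
P(Group D | 0.4 hours) = 0.487935 / 0.907112 ≈ 0.538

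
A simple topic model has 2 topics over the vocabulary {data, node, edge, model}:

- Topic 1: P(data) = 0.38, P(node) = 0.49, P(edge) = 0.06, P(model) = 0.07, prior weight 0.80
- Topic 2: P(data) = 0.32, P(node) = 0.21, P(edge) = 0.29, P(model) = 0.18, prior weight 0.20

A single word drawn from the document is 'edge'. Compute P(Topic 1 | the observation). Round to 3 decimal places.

0.453

P(component k | x) = π_k·f_k(x) / marginal(x), where marginal(x) = Σ_j π_j·f_j(x).
Categorical probabilities:
  f_1 = P(edge | comp) = 0.06
  f_2 = P(edge | comp) = 0.29
Weight by the priors:
  π_1·f_1 = 0.80 × 0.06 = 0.048
  π_2·f_2 = 0.20 × 0.29 = 0.058
Evidence: 0.048 + 0.058 = 0.106
P(Topic 1 | x) ≈ 0.453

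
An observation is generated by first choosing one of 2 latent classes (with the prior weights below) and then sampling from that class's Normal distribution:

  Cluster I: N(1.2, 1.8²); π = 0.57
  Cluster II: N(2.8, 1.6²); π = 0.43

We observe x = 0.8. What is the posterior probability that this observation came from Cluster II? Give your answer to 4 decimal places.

0.2848

Posterior ∝ prior × likelihood, so P(k | x) ∝ P(Z=k) f_k(x); normalise over all components.
Component likelihoods at x = 0.8:
  f_I = (1/(1.8·√(2π)))·exp(−(0.8−1.2)²/(2·1.8²)) = 0.221635·exp(-0.02469) = 0.216229
  f_II = (1/(1.6·√(2π)))·exp(−(0.8−2.8)²/(2·1.6²)) = 0.249339·exp(-0.78125) = 0.114156
Unnormalised posteriors:
  P(Z=I)·f_I = 0.57 × 0.216229 = 0.123251
  P(Z=II)·f_II = 0.43 × 0.114156 = 0.0490869
Normaliser: 0.123251 + 0.0490869 = 0.172338
Responsibility of Cluster II: 0.0490869 / 0.172338 ≈ 0.2848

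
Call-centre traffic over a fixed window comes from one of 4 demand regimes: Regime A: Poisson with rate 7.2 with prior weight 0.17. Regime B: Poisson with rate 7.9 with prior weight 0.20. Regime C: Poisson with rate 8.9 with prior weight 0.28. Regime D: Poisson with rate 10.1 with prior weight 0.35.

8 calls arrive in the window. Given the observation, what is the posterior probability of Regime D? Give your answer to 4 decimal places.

0.3052

By Bayes' theorem, P(k | x) = π_k f_k(x) / Σ_j π_j f_j(x).
Component likelihoods at x = 8 calls:
  p_A = 0.133727
  p_B = 0.139499
  p_C = 0.133161
  p_D = 0.110326
Prior × likelihood for each component:
  π_A·p_A = 0.17 × 0.133727 = 0.0227336
  π_B·p_B = 0.20 × 0.139499 = 0.0278997
  π_C·p_C = 0.28 × 0.133161 = 0.0372852
  π_D·p_D = 0.35 × 0.110326 = 0.038614
Denominator: 0.0227336 + 0.0278997 + 0.0372852 + 0.038614 = 0.126532
P(Regime D | the observation) = 0.038614 / 0.126532 ≈ 0.3052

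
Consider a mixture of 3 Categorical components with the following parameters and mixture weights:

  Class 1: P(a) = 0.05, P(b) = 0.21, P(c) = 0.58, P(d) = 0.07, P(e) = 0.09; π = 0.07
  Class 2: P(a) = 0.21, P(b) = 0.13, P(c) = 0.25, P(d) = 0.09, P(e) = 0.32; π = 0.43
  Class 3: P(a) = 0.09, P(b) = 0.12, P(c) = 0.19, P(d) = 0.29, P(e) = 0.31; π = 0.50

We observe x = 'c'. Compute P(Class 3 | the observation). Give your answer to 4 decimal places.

Apply Bayes' rule: the posterior for each component is proportional to its prior times its likelihood at x.
Categorical probabilities:
  L_1 = P(c | comp) = 0.58
  L_2 = P(c | comp) = 0.25
  L_3 = P(c | comp) = 0.19
Multiply by the mixture weights:
  w_1·L_1 = 0.07 × 0.58 = 0.0406
  w_2·L_2 = 0.43 × 0.25 = 0.1075
  w_3·L_3 = 0.50 × 0.19 = 0.095
Sum: 0.0406 + 0.1075 + 0.095 = 0.2431
Responsibility of Class 3: 0.095 / 0.2431 ≈ 0.3908

0.3908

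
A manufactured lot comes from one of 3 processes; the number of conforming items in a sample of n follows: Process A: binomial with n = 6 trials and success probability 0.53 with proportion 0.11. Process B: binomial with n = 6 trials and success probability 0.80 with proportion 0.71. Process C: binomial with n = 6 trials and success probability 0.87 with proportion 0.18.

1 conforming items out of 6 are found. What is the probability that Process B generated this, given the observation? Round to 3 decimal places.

P(component k | x) = π_k·f_k(x) / marginal(x), where marginal(x) = Σ_j π_j·f_j(x).
Component likelihoods at x = 1 conforming items out of 6:
  L_A = 0.0729317
  L_B = 0.001536
  L_C = 0.000193815
Prior × likelihood for each component:
  π_A·L_A = 0.11 × 0.0729317 = 0.00802249
  π_B·L_B = 0.71 × 0.001536 = 0.00109056
  π_C·L_C = 0.18 × 0.000193815 = 3.48867e-05
Normaliser: 0.00802249 + 0.00109056 + 3.48867e-05 = 0.00914794
Responsibility of Process B: 0.00109056 / 0.00914794 ≈ 0.119

0.119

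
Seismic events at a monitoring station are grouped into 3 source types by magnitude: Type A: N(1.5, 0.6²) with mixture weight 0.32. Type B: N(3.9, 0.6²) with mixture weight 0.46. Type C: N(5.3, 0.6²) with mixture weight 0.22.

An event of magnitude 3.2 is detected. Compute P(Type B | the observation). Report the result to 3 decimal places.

0.974

The responsibility of component k is P(Z=k) f_k(x) divided by Σ_j P(Z=j) f_j(x).
Evaluate each component's likelihood at the observed value:
  L_A = (1/(0.6·√(2π)))·exp(−(3.2−1.5)²/(2·0.6²)) = 0.664904·exp(-4.01389) = 0.0120102
  L_B = (1/(0.6·√(2π)))·exp(−(3.2−3.9)²/(2·0.6²)) = 0.664904·exp(-0.68056) = 0.336664
  L_C = (1/(0.6·√(2π)))·exp(−(3.2−5.3)²/(2·0.6²)) = 0.664904·exp(-6.12500) = 0.00145447
Unnormalised posteriors:
  P(Z=A)·L_A = 0.32 × 0.0120102 = 0.00384325
  P(Z=B)·L_B = 0.46 × 0.336664 = 0.154866
  P(Z=C)·L_C = 0.22 × 0.00145447 = 0.000319984
Marginal: 0.00384325 + 0.154866 + 0.000319984 = 0.159029
Responsibility of Type B: 0.154866 / 0.159029 ≈ 0.974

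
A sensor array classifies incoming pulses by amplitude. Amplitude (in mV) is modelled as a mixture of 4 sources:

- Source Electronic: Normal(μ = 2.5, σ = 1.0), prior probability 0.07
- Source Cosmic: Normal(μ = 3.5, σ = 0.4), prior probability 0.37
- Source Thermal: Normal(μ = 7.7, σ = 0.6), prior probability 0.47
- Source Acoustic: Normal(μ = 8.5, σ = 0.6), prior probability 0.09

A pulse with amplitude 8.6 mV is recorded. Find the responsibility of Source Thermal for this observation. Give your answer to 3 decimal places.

0.632

By Bayes' theorem, P(k | x) = P(Z=k) f_k(x) / Σ_j P(Z=j) f_j(x).
Normal densities:
  f_Electronic = (1/(1.0·√(2π)))·exp(−(8.6−2.5)²/(2·1.0²)) = 0.398942·exp(-18.60500) = 3.31788e-09
  f_Cosmic = (1/(0.4·√(2π)))·exp(−(8.6−3.5)²/(2·0.4²)) = 0.997356·exp(-81.28125) = 4.99864e-36
  f_Thermal = (1/(0.6·√(2π)))·exp(−(8.6−7.7)²/(2·0.6²)) = 0.664904·exp(-1.12500) = 0.215863
  f_Acoustic = (1/(0.6·√(2π)))·exp(−(8.6−8.5)²/(2·0.6²)) = 0.664904·exp(-0.01389) = 0.655733
Weight by the priors:
  P(Z=Electronic)·f_Electronic = 0.07 × 3.31788e-09 = 2.32252e-10
  P(Z=Cosmic)·f_Cosmic = 0.37 × 4.99864e-36 = 1.8495e-36
  P(Z=Thermal)·f_Thermal = 0.47 × 0.215863 = 0.101455
  P(Z=Acoustic)·f_Acoustic = 0.09 × 0.655733 = 0.059016
Marginal: 2.32252e-10 + 1.8495e-36 + 0.101455 + 0.059016 = 0.160471
So the posterior for Source Thermal is 0.101455 / 0.160471 ≈ 0.632.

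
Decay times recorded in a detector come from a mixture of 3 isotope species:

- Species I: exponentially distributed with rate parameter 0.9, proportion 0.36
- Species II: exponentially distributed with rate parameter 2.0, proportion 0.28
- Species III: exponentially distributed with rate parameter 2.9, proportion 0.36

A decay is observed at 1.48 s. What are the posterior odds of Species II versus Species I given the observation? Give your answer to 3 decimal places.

The posterior odds equal the prior odds times the likelihood ratio: (w_i/w_j)·(f_i(x)/f_j(x)).
Exponential densities:
  L_I = 0.9·e^(−0.9·1.48) = 0.9·e^(−1.3320) = 0.237554
  L_II = 2.0·e^(−2.0·1.48) = 2.0·e^(−2.9600) = 0.103638
  L_III = 2.9·e^(−2.9·1.48) = 2.9·e^(−4.2920) = 0.0396649
0.0290186 / 0.0855194 ≈ 0.339

0.339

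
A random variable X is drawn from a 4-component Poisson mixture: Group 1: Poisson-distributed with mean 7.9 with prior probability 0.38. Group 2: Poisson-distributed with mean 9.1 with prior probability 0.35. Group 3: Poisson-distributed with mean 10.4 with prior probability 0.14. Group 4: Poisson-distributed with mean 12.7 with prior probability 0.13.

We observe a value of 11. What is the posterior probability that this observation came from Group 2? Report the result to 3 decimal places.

By Bayes' theorem, P(k | x) = P(Z=k) f_k(x) / Σ_j P(Z=j) f_j(x).
Component likelihoods at x = 11:
  f_1 = 0.069473
  f_2 = 0.0991334
  f_3 = 0.117368
  f_4 = 0.105961
Prior × likelihood for each component:
  P(Z=1)·f_1 = 0.38 × 0.069473 = 0.0263997
  P(Z=2)·f_2 = 0.35 × 0.0991334 = 0.0346967
  P(Z=3)·f_3 = 0.14 × 0.117368 = 0.0164315
  P(Z=4)·f_4 = 0.13 × 0.105961 = 0.0137749
Marginal: 0.0263997 + 0.0346967 + 0.0164315 + 0.0137749 = 0.0913028
P(Group 2 | data) = 0.0346967 / 0.0913028 ≈ 0.380

0.380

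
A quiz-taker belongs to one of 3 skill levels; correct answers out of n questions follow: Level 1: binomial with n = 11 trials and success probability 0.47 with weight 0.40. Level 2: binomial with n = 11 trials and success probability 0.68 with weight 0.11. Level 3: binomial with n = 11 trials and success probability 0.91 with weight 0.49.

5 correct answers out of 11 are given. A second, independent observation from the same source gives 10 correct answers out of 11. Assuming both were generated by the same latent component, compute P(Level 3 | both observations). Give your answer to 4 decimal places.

0.0319

P(component k | x) = w_k·f_k(x) / marginal(x), where marginal(x) = Σ_j w_j·f_j(x).
Since both observations come from the same component, the likelihood for component k is f_k(x₁)·f_k(x₂).
  f_1 = [0.234848] × [0.00306653] = 0.000720168
  f_2 = [0.0721251] × [0.0744101] = 0.00536683
  f_3 = [0.000153216] × [0.385522] = 5.90681e-05
Weight by the priors:
  w_1·f_1 = 0.40 × 0.000720168 = 0.000288067
  w_2·f_2 = 0.11 × 0.00536683 = 0.000590352
  w_3·f_3 = 0.49 × 5.90681e-05 = 2.89434e-05
Denominator: 0.000288067 + 0.000590352 + 2.89434e-05 = 0.000907362
P(Level 3 | x₁, x₂) = 2.89434e-05 / 0.000907362 ≈ 0.0319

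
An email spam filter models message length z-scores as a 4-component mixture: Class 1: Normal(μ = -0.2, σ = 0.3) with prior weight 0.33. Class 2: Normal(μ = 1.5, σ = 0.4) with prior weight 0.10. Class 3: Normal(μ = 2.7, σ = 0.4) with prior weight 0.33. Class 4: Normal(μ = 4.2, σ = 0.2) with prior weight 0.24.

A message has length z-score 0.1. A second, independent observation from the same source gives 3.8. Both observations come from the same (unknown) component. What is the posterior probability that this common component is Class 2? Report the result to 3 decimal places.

Apply Bayes' rule: the posterior for each component is proportional to its prior times its likelihood at x.
Since both observations come from the same component, the likelihood for component k is f_k(x₁)·f_k(x₂).
  p_1 = [(1/(0.3·√(2π)))·exp(−(0.1−-0.2)²/(2·0.3²)) = 1.329808·exp(-0.50000) = 0.806569] × [3.31005e-39] = 2.66979e-39
  p_2 = [(1/(0.4·√(2π)))·exp(−(0.1−1.5)²/(2·0.4²)) = 0.997356·exp(-6.12500) = 0.00218171] × [6.59811e-08] = 1.43951e-10
  p_3 = [(1/(0.4·√(2π)))·exp(−(0.1−2.7)²/(2·0.4²)) = 0.997356·exp(-21.12500) = 6.67389e-10] × [0.0227339] = 1.51724e-11
  p_4 = [(1/(0.2·√(2π)))·exp(−(0.1−4.2)²/(2·0.2²)) = 1.994711·exp(-210.12500) = 1.10599e-91] × [0.269955] = 2.98568e-92
Multiply by the mixture weights:
  P(Z=1)·p_1 = 0.33 × 2.66979e-39 = 8.81029e-40
  P(Z=2)·p_2 = 0.10 × 1.43951e-10 = 1.43951e-11
  P(Z=3)·p_3 = 0.33 × 1.51724e-11 = 5.00688e-12
  P(Z=4)·p_4 = 0.24 × 2.98568e-92 = 7.16563e-93
Sum: 8.81029e-40 + 1.43951e-11 + 5.00688e-12 + 7.16563e-93 = 1.9402e-11
P(Class 2 | x₁,x₂) = 1.43951e-11 / 1.9402e-11 ≈ 0.742

0.742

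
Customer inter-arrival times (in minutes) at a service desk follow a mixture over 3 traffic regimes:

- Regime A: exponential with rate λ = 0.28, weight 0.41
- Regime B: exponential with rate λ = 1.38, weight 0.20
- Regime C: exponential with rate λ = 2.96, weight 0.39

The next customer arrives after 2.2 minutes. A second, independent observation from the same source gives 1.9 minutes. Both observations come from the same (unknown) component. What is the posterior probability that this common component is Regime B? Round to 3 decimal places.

0.115

Apply Bayes' rule: the posterior for each component is proportional to its prior times its likelihood at x.
Since both observations come from the same component, the likelihood for component k is f_k(x₁)·f_k(x₂).
  p_A = [0.151228] × [0.16448] = 0.024874
  p_B = [0.0662767] × [0.100267] = 0.00664538
  p_C = [0.0043971] × [0.0106861] = 4.69879e-05
Multiply by the mixture weights:
  P(Z=A)·p_A = 0.41 × 0.024874 = 0.0101983
  P(Z=B)·p_B = 0.20 × 0.00664538 = 0.00132908
  P(Z=C)·p_C = 0.39 × 4.69879e-05 = 1.83253e-05
Evidence: 0.0101983 + 0.00132908 + 1.83253e-05 = 0.0115458
Responsibility of Regime B: 0.00132908 / 0.0115458 ≈ 0.115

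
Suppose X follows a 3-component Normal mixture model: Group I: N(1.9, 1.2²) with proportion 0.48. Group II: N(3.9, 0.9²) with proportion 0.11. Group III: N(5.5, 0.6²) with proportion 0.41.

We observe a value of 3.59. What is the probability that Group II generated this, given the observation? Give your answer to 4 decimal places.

0.4300

Posterior ∝ prior × likelihood, so P(k | x) ∝ π_k f_k(x); normalise over all components.
Component likelihoods at x = 3.59:
  p_I = 0.123321
  p_II = 0.417739
  p_III = 0.00419057
Unnormalised posteriors:
  π_I·p_I = 0.48 × 0.123321 = 0.0591943
  π_II·p_II = 0.11 × 0.417739 = 0.0459513
  π_III·p_III = 0.41 × 0.00419057 = 0.00171813
Sum: 0.0591943 + 0.0459513 + 0.00171813 = 0.106864
P(Group II | 3.59) ≈ 0.4300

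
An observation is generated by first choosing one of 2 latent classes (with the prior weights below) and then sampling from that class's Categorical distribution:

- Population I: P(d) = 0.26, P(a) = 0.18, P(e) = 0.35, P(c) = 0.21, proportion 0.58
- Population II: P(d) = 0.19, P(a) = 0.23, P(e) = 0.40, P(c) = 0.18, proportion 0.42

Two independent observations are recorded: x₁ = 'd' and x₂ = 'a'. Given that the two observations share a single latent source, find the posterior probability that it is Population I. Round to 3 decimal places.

Apply Bayes' rule: the posterior for each component is proportional to its prior times its likelihood at x.
Since both observations come from the same component, the likelihood for component k is f_k(x₁)·f_k(x₂).
  p_I = [P(d | comp) = 0.26] × [0.18] = 0.0468
  p_II = [P(d | comp) = 0.19] × [0.23] = 0.0437
Weight by the priors:
  P(Z=I)·p_I = 0.58 × 0.0468 = 0.027144
  P(Z=II)·p_II = 0.42 × 0.0437 = 0.018354
Denominator: 0.027144 + 0.018354 = 0.045498
Responsibility of Population I: 0.027144 / 0.045498 ≈ 0.597

0.597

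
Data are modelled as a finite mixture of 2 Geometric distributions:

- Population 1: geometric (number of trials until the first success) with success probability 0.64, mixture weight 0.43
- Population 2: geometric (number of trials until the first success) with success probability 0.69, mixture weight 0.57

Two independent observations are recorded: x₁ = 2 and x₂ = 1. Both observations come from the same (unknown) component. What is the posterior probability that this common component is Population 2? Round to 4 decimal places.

0.5702

The responsibility of component k is P(Z=k) f_k(x) divided by Σ_j P(Z=j) f_j(x).
Since both observations come from the same component, the likelihood for component k is f_k(x₁)·f_k(x₂).
  L_1 = [0.2304] × [0.64] = 0.147456
  L_2 = [0.2139] × [0.69] = 0.147591
Weight by the priors:
  P(Z=1)·L_1 = 0.43 × 0.147456 = 0.0634061
  P(Z=2)·L_2 = 0.57 × 0.147591 = 0.0841269
Sum: 0.0634061 + 0.0841269 = 0.147533
Responsibility of Population 2: 0.0841269 / 0.147533 ≈ 0.5702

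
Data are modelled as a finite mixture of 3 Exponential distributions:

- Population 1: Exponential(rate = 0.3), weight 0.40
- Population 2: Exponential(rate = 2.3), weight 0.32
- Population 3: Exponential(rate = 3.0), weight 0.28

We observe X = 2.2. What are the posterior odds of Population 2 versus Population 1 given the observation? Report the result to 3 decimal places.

0.075

The posterior odds equal the prior odds times the likelihood ratio: (π_i/π_j)·(f_i(x)/f_j(x)).
Exponential densities:
  p_1 = 0.3·e^(−0.3·2.2) = 0.3·e^(−0.6600) = 0.155055
  p_2 = 2.3·e^(−2.3·2.2) = 2.3·e^(−5.0600) = 0.0145948
  p_3 = 3.0·e^(−3.0·2.2) = 3.0·e^(−6.6000) = 0.0040811
0.00467033 / 0.0620222 ≈ 0.075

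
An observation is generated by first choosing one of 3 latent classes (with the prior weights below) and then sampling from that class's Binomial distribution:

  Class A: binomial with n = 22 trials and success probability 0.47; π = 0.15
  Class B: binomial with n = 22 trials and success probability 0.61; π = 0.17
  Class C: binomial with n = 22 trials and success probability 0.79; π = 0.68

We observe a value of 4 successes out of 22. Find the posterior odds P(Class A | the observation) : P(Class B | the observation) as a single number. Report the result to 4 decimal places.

Only the two components matter; the odds are (w_i f_i(x)) / (w_j f_j(x)).
Component likelihoods at x = 4 successes out of 22:
  p_A = 0.00388661
  p_B = 4.41262e-05
  p_C = 1.7975e-09
Posterior odds = (w_A·p_A) / (w_B·p_B) = (0.15·0.00388661) / (0.17·4.41262e-05) = 0.000582992 / 7.50146e-06 ≈ 77.7172

77.7172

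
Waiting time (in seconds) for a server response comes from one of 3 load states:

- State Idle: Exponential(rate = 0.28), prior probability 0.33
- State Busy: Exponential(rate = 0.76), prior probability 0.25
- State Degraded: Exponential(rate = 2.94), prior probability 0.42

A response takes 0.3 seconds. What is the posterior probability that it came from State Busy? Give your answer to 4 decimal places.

Apply Bayes' rule: the posterior for each component is proportional to its prior times its likelihood at x.
Component likelihoods at x = 0.3 seconds:
  L_Idle = 0.28·e^(−0.28·0.3) = 0.28·e^(−0.0840) = 0.257441
  L_Busy = 0.76·e^(−0.76·0.3) = 0.76·e^(−0.2280) = 0.605054
  L_Degraded = 2.94·e^(−2.94·0.3) = 2.94·e^(−0.8820) = 1.21703
Multiply by the mixture weights:
  P(Z=Idle)·L_Idle = 0.33 × 0.257441 = 0.0849554
  P(Z=Busy)·L_Busy = 0.25 × 0.605054 = 0.151264
  P(Z=Degraded)·L_Degraded = 0.42 × 1.21703 = 0.511151
Denominator: 0.0849554 + 0.151264 + 0.511151 = 0.74737
So the posterior for State Busy is 0.151264 / 0.74737 ≈ 0.2024.

0.2024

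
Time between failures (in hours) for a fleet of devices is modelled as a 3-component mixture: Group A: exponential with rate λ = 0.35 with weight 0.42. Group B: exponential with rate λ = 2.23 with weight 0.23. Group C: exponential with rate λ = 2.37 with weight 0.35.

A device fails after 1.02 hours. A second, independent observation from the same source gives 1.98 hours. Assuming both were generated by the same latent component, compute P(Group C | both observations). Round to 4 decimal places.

Apply Bayes' rule: the posterior for each component is proportional to its prior times its likelihood at x.
Since both observations come from the same component, the likelihood for component k is f_k(x₁)·f_k(x₂).
  p_A = [0.35·e^(−0.35·1.02) = 0.35·e^(−0.3570) = 0.24492] × [0.175026] = 0.0428674
  p_B = [2.23·e^(−2.23·1.02) = 2.23·e^(−2.2746) = 0.229329] × [0.0269601] = 0.00618272
  p_C = [2.37·e^(−2.37·1.02) = 2.37·e^(−2.4174) = 0.211293] × [0.0217159] = 0.00458842
Prior × likelihood for each component:
  π_A·p_A = 0.42 × 0.0428674 = 0.0180043
  π_B·p_B = 0.23 × 0.00618272 = 0.00142203
  π_C·p_C = 0.35 × 0.00458842 = 0.00160595
Normaliser: 0.0180043 + 0.00142203 + 0.00160595 = 0.0210323
P(Group C | x₁, x₂) = 0.00160595 / 0.0210323 ≈ 0.0764

0.0764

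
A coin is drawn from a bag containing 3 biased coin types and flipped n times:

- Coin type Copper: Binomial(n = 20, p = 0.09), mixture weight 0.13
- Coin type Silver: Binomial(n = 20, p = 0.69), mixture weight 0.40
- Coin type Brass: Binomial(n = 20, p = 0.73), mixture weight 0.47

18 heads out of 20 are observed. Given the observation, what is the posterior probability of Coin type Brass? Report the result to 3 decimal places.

0.711

P(component k | x) = π_k·f_k(x) / marginal(x), where marginal(x) = Σ_j π_j·f_j(x).
Component likelihoods at x = 18 heads out of 20:
  L_Copper = 2.36157e-17
  L_Silver = 0.0229488
  L_Brass = 0.0480057
Unnormalised posteriors:
  π_Copper·L_Copper = 0.13 × 2.36157e-17 = 3.07005e-18
  π_Silver·L_Silver = 0.40 × 0.0229488 = 0.00917953
  π_Brass·L_Brass = 0.47 × 0.0480057 = 0.0225627
Normaliser: 3.07005e-18 + 0.00917953 + 0.0225627 = 0.0317422
P(Coin type Brass | x) = 0.0225627 / 0.0317422 ≈ 0.711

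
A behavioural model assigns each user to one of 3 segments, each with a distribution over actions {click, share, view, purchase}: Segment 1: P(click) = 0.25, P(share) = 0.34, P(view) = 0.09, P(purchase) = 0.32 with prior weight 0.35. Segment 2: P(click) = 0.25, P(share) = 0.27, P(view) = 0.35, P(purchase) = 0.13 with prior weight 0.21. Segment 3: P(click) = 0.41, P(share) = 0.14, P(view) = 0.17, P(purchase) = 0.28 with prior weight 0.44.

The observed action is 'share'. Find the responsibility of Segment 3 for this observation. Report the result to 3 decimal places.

0.260

The responsibility of component k is w_k f_k(x) divided by Σ_j w_j f_j(x).
Component likelihoods at x = 'share':
  f_1 = P(share | comp) = 0.34
  f_2 = P(share | comp) = 0.27
  f_3 = P(share | comp) = 0.14
Multiply by the mixture weights:
  w_1·f_1 = 0.35 × 0.34 = 0.119
  w_2·f_2 = 0.21 × 0.27 = 0.0567
  w_3·f_3 = 0.44 × 0.14 = 0.0616
Normaliser: 0.119 + 0.0567 + 0.0616 = 0.2373
P(Segment 3 | data) = 0.0616 / 0.2373 ≈ 0.260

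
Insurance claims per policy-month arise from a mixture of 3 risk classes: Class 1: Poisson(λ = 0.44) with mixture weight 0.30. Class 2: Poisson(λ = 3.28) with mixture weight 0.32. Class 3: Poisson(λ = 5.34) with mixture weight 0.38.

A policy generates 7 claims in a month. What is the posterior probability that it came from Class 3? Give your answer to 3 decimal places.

Apply Bayes' rule: the posterior for each component is proportional to its prior times its likelihood at x.
Poisson probabilities:
  L_1 = 4.07989e-07
  L_2 = 0.030493
  L_3 = 0.117822
Weight by the priors:
  P(Z=1)·L_1 = 0.30 × 4.07989e-07 = 1.22397e-07
  P(Z=2)·L_2 = 0.32 × 0.030493 = 0.00975777
  P(Z=3)·L_3 = 0.38 × 0.117822 = 0.0447723
Sum: 1.22397e-07 + 0.00975777 + 0.0447723 = 0.0545302
P(Class 3 | the observation) = 0.0447723 / 0.0545302 ≈ 0.821

0.821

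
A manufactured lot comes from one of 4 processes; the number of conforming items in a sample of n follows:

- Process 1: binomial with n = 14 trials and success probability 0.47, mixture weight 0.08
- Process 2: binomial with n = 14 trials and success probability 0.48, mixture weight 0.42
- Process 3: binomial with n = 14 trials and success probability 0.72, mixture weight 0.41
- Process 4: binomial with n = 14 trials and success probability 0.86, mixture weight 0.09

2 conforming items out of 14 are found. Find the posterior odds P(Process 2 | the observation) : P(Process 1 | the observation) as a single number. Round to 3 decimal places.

4.357

Since P(k|x) ∝ w_k f_k(x), the posterior odds are w_i f_i(x) / (w_j f_j(x)).
Binomial probabilities:
  p_1 = C(14,2)·0.47^2·0.53^12 = 91·0.2209·0.000491259 = 0.00987524
  p_2 = C(14,2)·0.48^2·0.52^12 = 91·0.2304·0.000390877 = 0.00819528
  p_3 = C(14,2)·0.72^2·0.28^12 = 91·0.5184·2.32218e-07 = 1.09548e-05
  p_4 = C(14,2)·0.86^2·0.14^12 = 91·0.7396·5.66939e-11 = 3.8157e-09
Odds = (0.42/0.08) × (0.00819528/0.00987524) = 5.25 × 0.829882 ≈ 4.357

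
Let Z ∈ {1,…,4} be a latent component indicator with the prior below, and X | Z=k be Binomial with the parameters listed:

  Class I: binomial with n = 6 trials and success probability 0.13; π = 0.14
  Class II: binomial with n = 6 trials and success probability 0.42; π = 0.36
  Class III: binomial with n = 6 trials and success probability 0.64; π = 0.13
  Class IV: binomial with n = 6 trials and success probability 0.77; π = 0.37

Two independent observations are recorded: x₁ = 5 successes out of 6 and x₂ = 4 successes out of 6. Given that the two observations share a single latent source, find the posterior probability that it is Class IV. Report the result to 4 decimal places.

0.7566

Apply Bayes' rule: the posterior for each component is proportional to its prior times its likelihood at x.
Since both observations come from the same component, the likelihood for component k is f_k(x₁)·f_k(x₂).
  L_I = [C(6,5)·0.13^5·0.87^1 = 6·3.71293e-05·0.87 = 0.000193815] × [0.00324267] = 6.28479e-07
  L_II = [C(6,5)·0.42^5·0.58^1 = 6·0.0130691·0.58 = 0.0454805] × [0.157016] = 0.00714118
  L_III = [C(6,5)·0.64^5·0.36^1 = 6·0.107374·0.36 = 0.231928] × [0.326149] = 0.0756432
  L_IV = [C(6,5)·0.77^5·0.23^1 = 6·0.270678·0.23 = 0.373536] × [0.278939] = 0.104194
Weight by the priors:
  P(Z=I)·L_I = 0.14 × 6.28479e-07 = 8.7987e-08
  P(Z=II)·L_II = 0.36 × 0.00714118 = 0.00257083
  P(Z=III)·L_III = 0.13 × 0.0756432 = 0.00983361
  P(Z=IV)·L_IV = 0.37 × 0.104194 = 0.0385518
Normaliser: 8.7987e-08 + 0.00257083 + 0.00983361 + 0.0385518 = 0.0509563
So the posterior for Class IV is 0.0385518 / 0.0509563 ≈ 0.7566.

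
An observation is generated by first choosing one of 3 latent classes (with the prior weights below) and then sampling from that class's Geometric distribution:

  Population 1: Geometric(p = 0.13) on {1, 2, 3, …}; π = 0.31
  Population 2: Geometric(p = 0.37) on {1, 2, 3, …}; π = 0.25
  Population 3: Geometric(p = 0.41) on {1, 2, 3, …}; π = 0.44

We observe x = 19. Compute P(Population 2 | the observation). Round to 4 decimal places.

0.0068

Apply Bayes' rule: the posterior for each component is proportional to its prior times its likelihood at x.
Evaluate each component's likelihood at the observed value:
  p_1 = 0.13·(1−0.13)^18 = 0.13·0.0815355 = 0.0105996
  p_2 = 0.37·(1−0.37)^18 = 0.37·0.000244416 = 9.0434e-05
  p_3 = 0.41·(1−0.41)^18 = 0.41·7.50475e-05 = 3.07695e-05
Multiply by the mixture weights:
  π_1·p_1 = 0.31 × 0.0105996 = 0.00328588
  π_2·p_2 = 0.25 × 9.0434e-05 = 2.26085e-05
  π_3·p_3 = 0.44 × 3.07695e-05 = 1.35386e-05
Evidence: 0.00328588 + 2.26085e-05 + 1.35386e-05 = 0.00332203
Responsibility of Population 2: 2.26085e-05 / 0.00332203 ≈ 0.0068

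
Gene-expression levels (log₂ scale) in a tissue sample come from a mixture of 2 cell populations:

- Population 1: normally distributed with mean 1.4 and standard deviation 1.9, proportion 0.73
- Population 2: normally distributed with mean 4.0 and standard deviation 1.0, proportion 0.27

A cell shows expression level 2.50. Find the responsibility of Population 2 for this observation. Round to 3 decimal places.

0.212

The responsibility of component k is π_k f_k(x) divided by Σ_j π_j f_j(x).
Component likelihoods at x = 2.50:
  f_1 = (1/(1.9·√(2π)))·exp(−(2.50−1.4)²/(2·1.9²)) = 0.209970·exp(-0.16759) = 0.177571
  f_2 = (1/(1.0·√(2π)))·exp(−(2.50−4.0)²/(2·1.0²)) = 0.398942·exp(-1.12500) = 0.129518
Unnormalised posteriors:
  π_1·f_1 = 0.73 × 0.177571 = 0.129627
  π_2·f_2 = 0.27 × 0.129518 = 0.0349698
Sum: 0.129627 + 0.0349698 = 0.164597
P(Population 2 | data) ≈ 0.212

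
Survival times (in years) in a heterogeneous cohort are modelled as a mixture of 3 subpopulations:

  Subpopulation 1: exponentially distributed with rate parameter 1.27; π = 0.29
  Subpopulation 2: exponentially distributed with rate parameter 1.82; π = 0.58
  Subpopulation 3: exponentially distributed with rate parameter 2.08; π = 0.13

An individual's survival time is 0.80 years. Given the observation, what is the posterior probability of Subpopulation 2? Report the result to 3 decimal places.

The responsibility of component k is P(Z=k) f_k(x) divided by Σ_j P(Z=j) f_j(x).
Exponential densities:
  L_1 = 1.27·e^(−1.27·0.80) = 1.27·e^(−1.0160) = 0.459791
  L_2 = 1.82·e^(−1.82·0.80) = 1.82·e^(−1.4560) = 0.424364
  L_3 = 2.08·e^(−2.08·0.80) = 2.08·e^(−1.6640) = 0.39391
Weight by the priors:
  P(Z=1)·L_1 = 0.29 × 0.459791 = 0.133339
  P(Z=2)·L_2 = 0.58 × 0.424364 = 0.246131
  P(Z=3)·L_3 = 0.13 × 0.39391 = 0.0512083
Denominator: 0.133339 + 0.246131 + 0.0512083 = 0.430679
P(Subpopulation 2 | x) ≈ 0.571

0.571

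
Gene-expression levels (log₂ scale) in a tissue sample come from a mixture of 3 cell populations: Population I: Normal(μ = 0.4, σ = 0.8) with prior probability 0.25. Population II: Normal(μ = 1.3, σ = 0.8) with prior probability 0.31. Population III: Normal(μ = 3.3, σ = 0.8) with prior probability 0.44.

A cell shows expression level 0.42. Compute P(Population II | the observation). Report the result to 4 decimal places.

Posterior ∝ prior × likelihood, so P(k | x) ∝ π_k f_k(x); normalise over all components.
Evaluate each component's likelihood at the observed value:
  p_I = 0.498522
  p_II = 0.272315
  p_III = 0.000764877
Weight by the priors:
  π_I·p_I = 0.25 × 0.498522 = 0.124631
  π_II·p_II = 0.31 × 0.272315 = 0.0844177
  π_III·p_III = 0.44 × 0.000764877 = 0.000336546
Normaliser: 0.124631 + 0.0844177 + 0.000336546 = 0.209385
So the posterior for Population II is 0.0844177 / 0.209385 ≈ 0.4032.

0.4032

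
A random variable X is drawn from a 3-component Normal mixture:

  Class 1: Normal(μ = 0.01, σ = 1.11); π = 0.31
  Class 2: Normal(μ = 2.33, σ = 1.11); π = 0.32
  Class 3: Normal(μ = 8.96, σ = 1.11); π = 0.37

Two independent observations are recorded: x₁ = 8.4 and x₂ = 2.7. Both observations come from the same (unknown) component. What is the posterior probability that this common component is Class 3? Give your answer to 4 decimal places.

0.2938

The responsibility of component k is P(Z=k) f_k(x) divided by Σ_j P(Z=j) f_j(x).
Since both observations come from the same component, the likelihood for component k is f_k(x₁)·f_k(x₂).
  L_1 = [(1/(1.11·√(2π)))·exp(−(8.4−0.01)²/(2·1.11²)) = 0.359407·exp(-28.56590) = 1.41115e-13] × [0.0190671] = 2.69066e-15
  L_2 = [(1/(1.11·√(2π)))·exp(−(8.4−2.33)²/(2·1.11²)) = 0.359407·exp(-14.95207) = 1.15341e-07] × [0.339985] = 3.92142e-08
  L_3 = [(1/(1.11·√(2π)))·exp(−(8.4−8.96)²/(2·1.11²)) = 0.359407·exp(-0.12726) = 0.316459] × [4.45762e-08] = 1.41065e-08
Multiply by the mixture weights:
  P(Z=1)·L_1 = 0.31 × 2.69066e-15 = 8.34103e-16
  P(Z=2)·L_2 = 0.32 × 3.92142e-08 = 1.25486e-08
  P(Z=3)·L_3 = 0.37 × 1.41065e-08 = 5.21942e-09
Sum: 8.34103e-16 + 1.25486e-08 + 5.21942e-09 = 1.7768e-08
Responsibility of Class 3: 5.21942e-09 / 1.7768e-08 ≈ 0.2938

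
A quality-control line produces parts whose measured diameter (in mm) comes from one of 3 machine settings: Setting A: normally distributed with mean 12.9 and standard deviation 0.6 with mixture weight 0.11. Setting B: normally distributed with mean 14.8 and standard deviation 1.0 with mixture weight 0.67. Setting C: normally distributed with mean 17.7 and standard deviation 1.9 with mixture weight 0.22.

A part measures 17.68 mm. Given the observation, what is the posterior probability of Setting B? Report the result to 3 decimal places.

0.084

The responsibility of component k is π_k f_k(x) divided by Σ_j π_j f_j(x).
Component likelihoods at x = 17.68 mm:
  L_A = 1.09877e-14
  L_B = 0.00630673
  L_C = 0.209958
Multiply by the mixture weights:
  π_A·L_A = 0.11 × 1.09877e-14 = 1.20864e-15
  π_B·L_B = 0.67 × 0.00630673 = 0.00422551
  π_C·L_C = 0.22 × 0.209958 = 0.0461908
Denominator: 1.20864e-15 + 0.00422551 + 0.0461908 = 0.0504163
So the posterior for Setting B is 0.00422551 / 0.0504163 ≈ 0.084.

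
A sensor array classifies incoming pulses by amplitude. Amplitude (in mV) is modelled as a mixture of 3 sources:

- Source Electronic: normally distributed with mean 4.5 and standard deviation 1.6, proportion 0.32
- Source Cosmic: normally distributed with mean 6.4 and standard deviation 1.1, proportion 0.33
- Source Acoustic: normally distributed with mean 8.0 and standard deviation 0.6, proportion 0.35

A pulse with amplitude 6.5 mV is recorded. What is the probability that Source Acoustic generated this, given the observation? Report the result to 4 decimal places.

By Bayes' theorem, P(k | x) = P(Z=k) f_k(x) / Σ_j P(Z=j) f_j(x).
Evaluate each component's likelihood at the observed value:
  p_Electronic = (1/(1.6·√(2π)))·exp(−(6.5−4.5)²/(2·1.6²)) = 0.249339·exp(-0.78125) = 0.114156
  p_Cosmic = (1/(1.1·√(2π)))·exp(−(6.5−6.4)²/(2·1.1²)) = 0.362675·exp(-0.00413) = 0.361179
  p_Acoustic = (1/(0.6·√(2π)))·exp(−(6.5−8.0)²/(2·0.6²)) = 0.664904·exp(-3.12500) = 0.0292138
Unnormalised posteriors:
  P(Z=Electronic)·p_Electronic = 0.32 × 0.114156 = 0.0365298
  P(Z=Cosmic)·p_Cosmic = 0.33 × 0.361179 = 0.119189
  P(Z=Acoustic)·p_Acoustic = 0.35 × 0.0292138 = 0.0102248
Marginal: 0.0365298 + 0.119189 + 0.0102248 = 0.165944
So the posterior for Source Acoustic is 0.0102248 / 0.165944 ≈ 0.0616.

0.0616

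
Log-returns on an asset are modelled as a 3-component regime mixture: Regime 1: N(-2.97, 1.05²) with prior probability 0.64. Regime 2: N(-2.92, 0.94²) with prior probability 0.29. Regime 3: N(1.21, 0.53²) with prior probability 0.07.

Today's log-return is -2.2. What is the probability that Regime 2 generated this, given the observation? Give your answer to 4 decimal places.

0.3306

By Bayes' theorem, P(k | x) = P(Z=k) f_k(x) / Σ_j P(Z=j) f_j(x).
Normal densities:
  L_1 = 0.290365
  L_2 = 0.316507
  L_3 = 7.72032e-10
Multiply by the mixture weights:
  P(Z=1)·L_1 = 0.64 × 0.290365 = 0.185833
  P(Z=2)·L_2 = 0.29 × 0.316507 = 0.0917872
  P(Z=3)·L_3 = 0.07 × 7.72032e-10 = 5.40422e-11
Marginal: 0.185833 + 0.0917872 + 5.40422e-11 = 0.277621
P(Regime 2 | -2.2) ≈ 0.3306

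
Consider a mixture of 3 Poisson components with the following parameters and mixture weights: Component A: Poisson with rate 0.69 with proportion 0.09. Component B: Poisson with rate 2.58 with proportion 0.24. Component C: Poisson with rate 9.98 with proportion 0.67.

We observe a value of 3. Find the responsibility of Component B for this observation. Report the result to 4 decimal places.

The responsibility of component k is P(Z=k) f_k(x) divided by Σ_j P(Z=j) f_j(x).
Evaluate each component's likelihood at the observed value:
  f_A = e^(−0.69)·0.69^3/3! = 0.027462
  f_B = e^(−2.58)·2.58^3/3! = 0.216884
  f_C = e^(−9.98)·9.98^3/3! = 0.00767329
Weight by the priors:
  P(Z=A)·f_A = 0.09 × 0.027462 = 0.00247158
  P(Z=B)·f_B = 0.24 × 0.216884 = 0.0520522
  P(Z=C)·f_C = 0.67 × 0.00767329 = 0.0051411
Evidence: 0.00247158 + 0.0520522 + 0.0051411 = 0.0596649
Responsibility of Component B: 0.0520522 / 0.0596649 ≈ 0.8724

0.8724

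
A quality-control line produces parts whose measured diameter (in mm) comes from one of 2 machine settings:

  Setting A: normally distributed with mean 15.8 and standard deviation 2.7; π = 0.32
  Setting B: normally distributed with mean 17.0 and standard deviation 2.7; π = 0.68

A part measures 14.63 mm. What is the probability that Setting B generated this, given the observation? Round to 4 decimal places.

0.6136

Posterior ∝ prior × likelihood, so P(k | x) ∝ w_k f_k(x); normalise over all components.
Normal densities:
  p_A = (1/(2.7·√(2π)))·exp(−(14.63−15.8)²/(2·2.7²)) = 0.147756·exp(-0.09389) = 0.134515
  p_B = (1/(2.7·√(2π)))·exp(−(14.63−17.0)²/(2·2.7²)) = 0.147756·exp(-0.38525) = 0.100516
Multiply by the mixture weights:
  w_A·p_A = 0.32 × 0.134515 = 0.0430448
  w_B·p_B = 0.68 × 0.100516 = 0.068351
Marginal: 0.0430448 + 0.068351 = 0.111396
P(Setting B | the observation) ≈ 0.6136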